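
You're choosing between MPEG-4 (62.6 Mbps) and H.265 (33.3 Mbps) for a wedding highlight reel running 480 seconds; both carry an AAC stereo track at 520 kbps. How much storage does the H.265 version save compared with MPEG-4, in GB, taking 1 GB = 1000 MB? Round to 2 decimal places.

1.76 GB

Audio: 520 kbps = 0.520 Mbps.
MPEG-4: 63.120 Mbps × 480 s = 30297.6 Mb = 3.787 GB.
H.265: 33.820 Mbps × 480 s = 16233.6 Mb = 2.029 GB.
Saving: 3.787 − 2.029 = 1.758 GB.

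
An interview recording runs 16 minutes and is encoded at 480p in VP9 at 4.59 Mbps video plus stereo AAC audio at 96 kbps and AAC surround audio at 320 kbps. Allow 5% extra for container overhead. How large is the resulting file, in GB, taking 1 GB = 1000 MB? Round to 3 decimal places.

0.631 GB

16 min = 960 s
Audio total: 96 + 320 = 416 kbps = 0.416 Mbps.
Total bitrate: 4.59 + 0.416 = 5.006 Mbps.
Stream data: 5.006 Mbps × 960 s = 4805.8 Mb.
With 5% container overhead: ×1.05.
5,046 Mb ÷ 8 = 630.8 MB → 0.6308 GB.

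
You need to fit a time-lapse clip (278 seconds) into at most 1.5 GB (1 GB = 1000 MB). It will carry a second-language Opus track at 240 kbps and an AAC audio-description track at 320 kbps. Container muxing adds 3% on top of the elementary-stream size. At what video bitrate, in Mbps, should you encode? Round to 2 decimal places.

Budget: 1.5 GB = 12000.0 Mb.
Stream payload after overhead: 12000.0 / 1.03 = 11650.5 Mb.
Total bitrate budget: 11650.5 Mb / 278 s = 41.908 Mbps.
Audio total: 240 + 320 = 560 kbps = 0.560 Mbps.
Video: 41.908 − 0.560 = 41.348 Mbps.

41.35 Mbps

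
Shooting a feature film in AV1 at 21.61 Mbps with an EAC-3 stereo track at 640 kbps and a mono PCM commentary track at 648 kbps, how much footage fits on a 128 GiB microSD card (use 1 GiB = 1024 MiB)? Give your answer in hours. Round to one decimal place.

13.3 hours

Audio total: 640 + 648 = 1288 kbps = 1.288 Mbps.
Total bitrate: 21.61 + 1.288 = 22.898 Mbps.
Capacity: 128 GiB = 1,099,512 Mb.
Recording time: 1,099,512 / 22.898 = 48,018 s ≈ 13.3 hours.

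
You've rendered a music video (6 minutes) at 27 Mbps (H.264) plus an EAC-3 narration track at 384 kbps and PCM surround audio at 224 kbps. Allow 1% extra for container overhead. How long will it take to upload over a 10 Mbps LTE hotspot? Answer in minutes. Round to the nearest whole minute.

17 minutes

6 min = 360 s
Audio total: 384 + 224 = 608 kbps = 0.608 Mbps.
Total bitrate: 27.608 Mbps.
File: 27.608 Mbps × 360 s = 9938.9 Mb.
With 1% container overhead: ×1.01. → 10038.3 Mb.
At 10 Mbps: 10038.3 / 10 = 1003.8 s ≈ 16.7 minutes.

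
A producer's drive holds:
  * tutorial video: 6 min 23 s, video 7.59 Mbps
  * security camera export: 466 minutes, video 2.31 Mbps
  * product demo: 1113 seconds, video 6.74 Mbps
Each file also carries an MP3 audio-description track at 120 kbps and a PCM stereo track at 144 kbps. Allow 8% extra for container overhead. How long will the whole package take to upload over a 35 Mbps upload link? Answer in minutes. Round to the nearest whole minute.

43 minutes

Audio total: 120 + 144 = 264 kbps = 0.264 Mbps.
tutorial video: 7.854 Mbps × 383 s × 1.08 = 3248.7 Mb
security camera export: 2.574 Mbps × 27960 s × 1.08 = 77726.6 Mb
product demo: 7.004 Mbps × 1113 s × 1.08 = 8419.1 Mb
Total: 89394.4 Mb = 11174.3 MB.
At 35 Mbps: 89394.4 / 35 = 2554 s ≈ 42.6 minutes.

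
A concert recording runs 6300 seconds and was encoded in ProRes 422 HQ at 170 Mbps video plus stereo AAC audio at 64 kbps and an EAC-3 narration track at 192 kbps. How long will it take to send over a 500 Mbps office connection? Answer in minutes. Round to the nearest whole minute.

36 minutes

Audio total: 64 + 192 = 256 kbps = 0.256 Mbps.
Total bitrate: 170.256 Mbps.
File: 170.256 Mbps × 6300 s = 1072612.8 Mb.
At 500 Mbps: 1072612.8 / 500 = 2145.2 s ≈ 35.8 minutes.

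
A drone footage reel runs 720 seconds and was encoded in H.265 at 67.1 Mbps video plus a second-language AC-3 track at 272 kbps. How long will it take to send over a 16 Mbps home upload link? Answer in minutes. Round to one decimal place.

Audio: 272 kbps = 0.272 Mbps.
Total bitrate: 67.372 Mbps.
File: 67.372 Mbps × 720 s = 48507.8 Mb.
At 16 Mbps: 48507.8 / 16 = 3031.7 s ≈ 50.5 minutes.

50.5 minutes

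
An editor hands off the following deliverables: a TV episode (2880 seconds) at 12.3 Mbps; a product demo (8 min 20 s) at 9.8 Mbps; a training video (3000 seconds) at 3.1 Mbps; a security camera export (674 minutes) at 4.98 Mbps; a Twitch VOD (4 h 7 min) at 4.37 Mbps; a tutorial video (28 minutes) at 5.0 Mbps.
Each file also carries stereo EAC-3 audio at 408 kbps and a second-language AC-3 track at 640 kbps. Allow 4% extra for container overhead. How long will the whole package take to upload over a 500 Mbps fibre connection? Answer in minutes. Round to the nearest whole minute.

14 minutes

Audio total: 408 + 640 = 1048 kbps = 1.048 Mbps.
TV episode: 13.348 Mbps × 2880 s × 1.04 = 39979.9 Mb
product demo: 10.848 Mbps × 500 s × 1.04 = 5641.0 Mb
training video: 4.148 Mbps × 3000 s × 1.04 = 12941.8 Mb
security camera export: 6.028 Mbps × 40440 s × 1.04 = 253523.2 Mb
Twitch VOD: 5.418 Mbps × 14820 s × 1.04 = 83506.6 Mb
tutorial video: 6.048 Mbps × 1680 s × 1.04 = 10567.1 Mb
Total: 406159.5 Mb = 50769.9 MB.
At 500 Mbps: 406159.5 / 500 = 812 s ≈ 13.5 minutes.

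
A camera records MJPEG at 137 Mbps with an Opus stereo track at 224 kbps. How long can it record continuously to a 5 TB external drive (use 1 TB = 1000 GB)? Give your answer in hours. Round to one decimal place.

81.0 hours

Audio: 224 kbps = 0.224 Mbps.
Total bitrate: 137 + 0.224 = 137.224 Mbps.
Capacity: 5 TB = 40,000,000 Mb.
Recording time: 40,000,000 / 137.224 = 291,494 s ≈ 81.0 hours.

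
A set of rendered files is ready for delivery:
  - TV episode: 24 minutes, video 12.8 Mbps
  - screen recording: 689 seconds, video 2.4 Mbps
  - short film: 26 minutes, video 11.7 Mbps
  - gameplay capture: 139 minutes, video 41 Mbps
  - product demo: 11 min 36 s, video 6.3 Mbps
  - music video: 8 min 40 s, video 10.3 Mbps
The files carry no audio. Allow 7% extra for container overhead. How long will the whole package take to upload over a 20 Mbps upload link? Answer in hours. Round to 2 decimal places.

5.80 hours

TV episode: 12.800 Mbps × 1440 s × 1.07 = 19722.2 Mb
screen recording: 2.400 Mbps × 689 s × 1.07 = 1769.4 Mb
short film: 11.700 Mbps × 1560 s × 1.07 = 19529.6 Mb
gameplay capture: 41.000 Mbps × 8340 s × 1.07 = 365875.8 Mb
product demo: 6.300 Mbps × 696 s × 1.07 = 4691.7 Mb
music video: 10.300 Mbps × 520 s × 1.07 = 5730.9 Mb
Total: 417319.7 Mb = 52165.0 MB.
At 20 Mbps: 417319.7 / 20 = 20866 s ≈ 5.8 hours.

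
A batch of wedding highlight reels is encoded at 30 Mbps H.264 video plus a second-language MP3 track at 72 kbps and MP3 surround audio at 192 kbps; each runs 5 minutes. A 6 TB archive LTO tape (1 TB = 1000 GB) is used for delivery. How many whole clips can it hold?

5 min = 300 s
Audio total: 72 + 192 = 264 kbps = 0.264 Mbps.
Total bitrate: 30.264 Mbps.
Per item: 30.264 Mbps × 300 s = 9,079 Mb = 1,135 MB.
Capacity: 6 TB = 48,000,000 Mb; 5286.81 items → 5286 complete.

5286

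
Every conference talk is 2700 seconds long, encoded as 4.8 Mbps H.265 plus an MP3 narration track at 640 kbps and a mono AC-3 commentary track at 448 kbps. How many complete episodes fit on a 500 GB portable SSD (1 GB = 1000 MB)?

Audio total: 640 + 448 = 1088 kbps = 1.088 Mbps.
Total bitrate: 5.888 Mbps.
Per item: 5.888 Mbps × 2700 s = 15,898 Mb = 1,987 MB.
Capacity: 500 GB = 4,000,000 Mb; 251.61 items → 251 complete.

251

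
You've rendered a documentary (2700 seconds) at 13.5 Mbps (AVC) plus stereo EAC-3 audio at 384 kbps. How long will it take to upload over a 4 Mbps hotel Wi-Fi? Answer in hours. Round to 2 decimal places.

Audio: 384 kbps = 0.384 Mbps.
Total bitrate: 13.884 Mbps.
File: 13.884 Mbps × 2700 s = 37486.8 Mb.
At 4 Mbps: 37486.8 / 4 = 9371.7 s ≈ 2.6 hours.

2.60 hours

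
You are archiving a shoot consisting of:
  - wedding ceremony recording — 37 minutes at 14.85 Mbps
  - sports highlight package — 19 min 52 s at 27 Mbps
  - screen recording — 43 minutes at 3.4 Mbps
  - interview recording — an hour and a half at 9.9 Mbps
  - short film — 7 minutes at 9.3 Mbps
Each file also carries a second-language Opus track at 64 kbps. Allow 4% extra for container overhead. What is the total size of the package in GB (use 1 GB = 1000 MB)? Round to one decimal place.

17.2 GB

Audio: 64 kbps = 0.064 Mbps.
wedding ceremony recording: 14.914 Mbps × 2220 s × 1.04 = 34433.4 Mb
sports highlight package: 27.064 Mbps × 1192 s × 1.04 = 33550.7 Mb
screen recording: 3.464 Mbps × 2580 s × 1.04 = 9294.6 Mb
interview recording: 9.964 Mbps × 5400 s × 1.04 = 55957.8 Mb
short film: 9.364 Mbps × 420 s × 1.04 = 4090.2 Mb
Total: 137326.8 Mb = 17165.8 MB.
= 17.17 GB.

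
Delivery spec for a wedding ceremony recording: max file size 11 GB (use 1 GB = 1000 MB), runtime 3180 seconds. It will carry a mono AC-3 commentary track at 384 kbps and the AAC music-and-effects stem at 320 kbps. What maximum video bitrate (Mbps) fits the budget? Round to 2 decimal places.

Budget: 11 GB = 88000.0 Mb.
Total bitrate budget: 88000.0 Mb / 3180 s = 27.673 Mbps.
Audio total: 384 + 320 = 704 kbps = 0.704 Mbps.
Video: 27.673 − 0.704 = 26.969 Mbps.

26.97 Mbps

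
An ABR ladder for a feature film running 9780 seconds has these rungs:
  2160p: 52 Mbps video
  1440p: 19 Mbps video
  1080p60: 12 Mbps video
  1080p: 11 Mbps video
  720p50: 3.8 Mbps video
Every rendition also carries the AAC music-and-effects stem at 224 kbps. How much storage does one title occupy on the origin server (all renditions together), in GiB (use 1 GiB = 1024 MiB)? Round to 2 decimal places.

Audio: 224 kbps = 0.224 Mbps.
Sum of rendition bitrates: (52+0.224) + (19+0.224) + (12+0.224) + (11+0.224) + (3.8+0.224) = 98.920 Mbps.
× 9780 s = 967,438 Mb = 120,930 MB = 112.6 GiB.

112.62 GiB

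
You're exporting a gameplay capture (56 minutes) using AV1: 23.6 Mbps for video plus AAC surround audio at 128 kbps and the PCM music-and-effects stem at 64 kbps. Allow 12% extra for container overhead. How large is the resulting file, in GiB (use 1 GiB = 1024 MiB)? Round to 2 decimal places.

10.42 GiB

56 min = 3360 s
Audio total: 128 + 64 = 192 kbps = 0.192 Mbps.
Total bitrate: 23.6 + 0.192 = 23.792 Mbps.
Stream data: 23.792 Mbps × 3360 s = 79941.1 Mb.
With 12% container overhead: ×1.12.
89,534 Mb = 11,191,756,800 bytes ÷ 1,073,741,824 = 10.42 GiB.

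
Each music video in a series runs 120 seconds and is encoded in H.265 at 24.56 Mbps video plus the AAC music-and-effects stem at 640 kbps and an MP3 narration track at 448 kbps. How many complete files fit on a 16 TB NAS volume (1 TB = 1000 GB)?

41588

Audio total: 640 + 448 = 1088 kbps = 1.088 Mbps.
Total bitrate: 25.648 Mbps.
Per item: 25.648 Mbps × 120 s = 3,078 Mb = 384.7 MB.
Capacity: 16 TB = 128,000,000 Mb; 41588.69 items → 41588 complete.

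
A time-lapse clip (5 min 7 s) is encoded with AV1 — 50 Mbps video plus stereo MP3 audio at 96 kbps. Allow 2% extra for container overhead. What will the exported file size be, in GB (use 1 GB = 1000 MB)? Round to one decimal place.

2.0 GB

5 min 7 s = 307 s
Audio: 96 kbps = 0.096 Mbps.
Total bitrate: 50 + 0.096 = 50.096 Mbps.
Stream data: 50.096 Mbps × 307 s = 15379.5 Mb.
With 2% container overhead: ×1.02.
15,687 Mb ÷ 8 = 1,961 MB → 1.961 GB.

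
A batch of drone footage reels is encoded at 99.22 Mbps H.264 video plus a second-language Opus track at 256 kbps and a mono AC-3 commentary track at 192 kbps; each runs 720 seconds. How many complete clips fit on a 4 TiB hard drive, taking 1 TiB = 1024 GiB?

490

Audio total: 256 + 192 = 448 kbps = 0.448 Mbps.
Total bitrate: 99.668 Mbps.
Per item: 99.668 Mbps × 720 s = 71,761 Mb = 8,970 MB.
Capacity: 4 TiB = 35,184,372 Mb; 490.30 items → 490 complete.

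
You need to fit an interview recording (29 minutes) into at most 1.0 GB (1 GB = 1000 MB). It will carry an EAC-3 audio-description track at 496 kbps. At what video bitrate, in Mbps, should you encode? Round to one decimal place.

Budget: 1.0 GB = 8000.0 Mb.
29 min = 1740 s
Total bitrate budget: 8000.0 Mb / 1740 s = 4.598 Mbps.
Audio: 496 kbps = 0.496 Mbps.
Video: 4.598 − 0.496 = 4.102 Mbps.

4.1 Mbps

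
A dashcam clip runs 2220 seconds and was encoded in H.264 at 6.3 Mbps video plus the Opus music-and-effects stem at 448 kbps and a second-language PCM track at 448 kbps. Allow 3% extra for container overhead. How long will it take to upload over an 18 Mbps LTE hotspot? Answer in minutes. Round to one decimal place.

Audio total: 448 + 448 = 896 kbps = 0.896 Mbps.
Total bitrate: 7.196 Mbps.
File: 7.196 Mbps × 2220 s = 15975.1 Mb.
With 3% container overhead: ×1.03. → 16454.4 Mb.
At 18 Mbps: 16454.4 / 18 = 914.1 s ≈ 15.2 minutes.

15.2 minutes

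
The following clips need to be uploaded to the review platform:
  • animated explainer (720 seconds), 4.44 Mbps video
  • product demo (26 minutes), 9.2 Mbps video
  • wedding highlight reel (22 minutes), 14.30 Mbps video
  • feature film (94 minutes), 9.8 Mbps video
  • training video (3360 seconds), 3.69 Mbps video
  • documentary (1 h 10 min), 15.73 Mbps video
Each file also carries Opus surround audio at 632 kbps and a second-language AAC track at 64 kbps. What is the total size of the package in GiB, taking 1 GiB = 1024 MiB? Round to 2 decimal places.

Audio total: 632 + 64 = 696 kbps = 0.696 Mbps.
animated explainer: 5.136 Mbps × 720 s = 3697.9 Mb
product demo: 9.896 Mbps × 1560 s = 15437.8 Mb
wedding highlight reel: 14.996 Mbps × 1320 s = 19794.7 Mb
feature film: 10.496 Mbps × 5640 s = 59197.4 Mb
training video: 4.386 Mbps × 3360 s = 14737.0 Mb
documentary: 16.426 Mbps × 4200 s = 68989.2 Mb
Total: 181854.0 Mb = 22731.8 MB.
= 21.17 GiB.

21.17 GiB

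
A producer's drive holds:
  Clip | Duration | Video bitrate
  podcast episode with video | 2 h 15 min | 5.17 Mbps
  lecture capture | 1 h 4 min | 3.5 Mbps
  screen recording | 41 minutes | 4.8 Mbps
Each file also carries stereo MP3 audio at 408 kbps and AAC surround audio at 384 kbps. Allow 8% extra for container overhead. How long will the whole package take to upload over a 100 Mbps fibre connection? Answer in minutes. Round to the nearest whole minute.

Audio total: 408 + 384 = 792 kbps = 0.792 Mbps.
podcast episode with video: 5.962 Mbps × 8100 s × 1.08 = 52155.6 Mb
lecture capture: 4.292 Mbps × 3840 s × 1.08 = 17799.8 Mb
screen recording: 5.592 Mbps × 2460 s × 1.08 = 14856.8 Mb
Total: 84812.2 Mb = 10601.5 MB.
At 100 Mbps: 84812.2 / 100 = 848 s ≈ 14.1 minutes.

14 minutes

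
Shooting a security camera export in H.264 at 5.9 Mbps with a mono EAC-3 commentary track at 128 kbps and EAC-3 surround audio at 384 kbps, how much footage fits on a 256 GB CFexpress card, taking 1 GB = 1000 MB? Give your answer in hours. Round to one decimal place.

Audio total: 128 + 384 = 512 kbps = 0.512 Mbps.
Total bitrate: 5.9 + 0.512 = 6.412 Mbps.
Capacity: 256 GB = 2,048,000 Mb.
Recording time: 2,048,000 / 6.412 = 319,401 s ≈ 88.7 hours.

88.7 hours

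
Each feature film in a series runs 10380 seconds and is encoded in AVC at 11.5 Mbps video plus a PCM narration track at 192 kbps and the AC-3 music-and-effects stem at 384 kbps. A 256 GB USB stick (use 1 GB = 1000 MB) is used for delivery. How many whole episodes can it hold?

Audio total: 192 + 384 = 576 kbps = 0.576 Mbps.
Total bitrate: 12.076 Mbps.
Per item: 12.076 Mbps × 10380 s = 125,349 Mb = 15,669 MB.
Capacity: 256 GB = 2,048,000 Mb; 16.34 items → 16 complete.

16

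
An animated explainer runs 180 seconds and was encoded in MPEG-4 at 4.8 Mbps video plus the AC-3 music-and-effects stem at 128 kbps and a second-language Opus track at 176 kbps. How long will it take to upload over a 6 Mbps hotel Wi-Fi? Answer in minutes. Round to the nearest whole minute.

Audio total: 128 + 176 = 304 kbps = 0.304 Mbps.
Total bitrate: 5.104 Mbps.
File: 5.104 Mbps × 180 s = 918.7 Mb.
At 6 Mbps: 918.7 / 6 = 153.1 s ≈ 2.55 minutes.

3 minutes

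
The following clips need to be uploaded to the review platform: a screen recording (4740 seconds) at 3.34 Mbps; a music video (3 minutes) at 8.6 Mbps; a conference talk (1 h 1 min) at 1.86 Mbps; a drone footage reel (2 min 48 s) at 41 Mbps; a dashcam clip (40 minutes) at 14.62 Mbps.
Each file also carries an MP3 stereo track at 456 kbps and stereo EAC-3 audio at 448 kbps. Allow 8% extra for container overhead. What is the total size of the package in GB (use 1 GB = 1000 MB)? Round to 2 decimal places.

10.29 GB

Audio total: 456 + 448 = 904 kbps = 0.904 Mbps.
screen recording: 4.244 Mbps × 4740 s × 1.08 = 21725.9 Mb
music video: 9.504 Mbps × 180 s × 1.08 = 1847.6 Mb
conference talk: 2.764 Mbps × 3660 s × 1.08 = 10925.5 Mb
drone footage reel: 41.904 Mbps × 168 s × 1.08 = 7603.1 Mb
dashcam clip: 15.524 Mbps × 2400 s × 1.08 = 40238.2 Mb
Total: 82340.3 Mb = 10292.5 MB.
= 10.29 GB.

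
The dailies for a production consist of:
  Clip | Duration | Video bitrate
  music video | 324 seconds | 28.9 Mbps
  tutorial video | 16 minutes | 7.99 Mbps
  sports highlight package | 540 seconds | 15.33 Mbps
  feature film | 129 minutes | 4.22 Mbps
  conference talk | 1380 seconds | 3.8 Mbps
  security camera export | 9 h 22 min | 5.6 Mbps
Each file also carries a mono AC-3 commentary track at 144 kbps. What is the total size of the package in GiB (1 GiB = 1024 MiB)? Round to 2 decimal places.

Audio: 144 kbps = 0.144 Mbps.
music video: 29.044 Mbps × 324 s = 9410.3 Mb
tutorial video: 8.134 Mbps × 960 s = 7808.6 Mb
sports highlight package: 15.474 Mbps × 540 s = 8356.0 Mb
feature film: 4.364 Mbps × 7740 s = 33777.4 Mb
conference talk: 3.944 Mbps × 1380 s = 5442.7 Mb
security camera export: 5.744 Mbps × 33720 s = 193687.7 Mb
Total: 258482.6 Mb = 32310.3 MB.
= 30.09 GiB.

30.09 GiB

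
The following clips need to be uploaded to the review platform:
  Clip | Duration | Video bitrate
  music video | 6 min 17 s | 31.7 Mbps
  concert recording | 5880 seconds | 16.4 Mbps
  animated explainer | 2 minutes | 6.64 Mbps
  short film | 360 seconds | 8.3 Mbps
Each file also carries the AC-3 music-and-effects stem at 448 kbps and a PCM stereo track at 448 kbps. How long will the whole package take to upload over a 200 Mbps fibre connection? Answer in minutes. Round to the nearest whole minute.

10 minutes

Audio total: 448 + 448 = 896 kbps = 0.896 Mbps.
music video: 32.596 Mbps × 377 s = 12288.7 Mb
concert recording: 17.296 Mbps × 5880 s = 101700.5 Mb
animated explainer: 7.536 Mbps × 120 s = 904.3 Mb
short film: 9.196 Mbps × 360 s = 3310.6 Mb
Total: 118204.1 Mb = 14775.5 MB.
At 200 Mbps: 118204.1 / 200 = 591 s ≈ 9.85 minutes.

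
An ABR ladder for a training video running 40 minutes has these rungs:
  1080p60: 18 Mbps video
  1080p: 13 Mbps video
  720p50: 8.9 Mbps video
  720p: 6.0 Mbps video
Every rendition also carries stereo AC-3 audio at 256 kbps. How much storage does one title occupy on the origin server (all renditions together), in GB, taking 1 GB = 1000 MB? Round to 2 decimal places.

14.08 GB

40 min = 2400 s
Audio: 256 kbps = 0.256 Mbps.
Sum of rendition bitrates: (18+0.256) + (13+0.256) + (8.9+0.256) + (6.0+0.256) = 46.924 Mbps.
× 2400 s = 112,618 Mb = 14,077 MB = 14.08 GB.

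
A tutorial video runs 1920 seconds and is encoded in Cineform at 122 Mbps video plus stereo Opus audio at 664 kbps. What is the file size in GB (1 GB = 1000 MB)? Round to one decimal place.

29.4 GB

Audio: 664 kbps = 0.664 Mbps.
Total bitrate: 122 + 0.664 = 122.664 Mbps.
Stream data: 122.664 Mbps × 1920 s = 235514.9 Mb.
235,515 Mb ÷ 8 = 29,439 MB → 29.44 GB.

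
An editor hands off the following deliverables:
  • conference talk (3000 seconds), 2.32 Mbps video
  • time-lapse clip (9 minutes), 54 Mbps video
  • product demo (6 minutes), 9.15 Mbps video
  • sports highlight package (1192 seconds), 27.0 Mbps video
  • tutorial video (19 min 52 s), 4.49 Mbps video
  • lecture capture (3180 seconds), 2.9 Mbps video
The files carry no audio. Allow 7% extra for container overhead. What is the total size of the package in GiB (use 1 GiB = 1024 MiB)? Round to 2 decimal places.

conference talk: 2.320 Mbps × 3000 s × 1.07 = 7447.2 Mb
time-lapse clip: 54.000 Mbps × 540 s × 1.07 = 31201.2 Mb
product demo: 9.150 Mbps × 360 s × 1.07 = 3524.6 Mb
sports highlight package: 27.000 Mbps × 1192 s × 1.07 = 34436.9 Mb
tutorial video: 4.490 Mbps × 1192 s × 1.07 = 5726.7 Mb
lecture capture: 2.900 Mbps × 3180 s × 1.07 = 9867.5 Mb
Total: 92204.1 Mb = 11525.5 MB.
= 10.73 GiB.

10.73 GiB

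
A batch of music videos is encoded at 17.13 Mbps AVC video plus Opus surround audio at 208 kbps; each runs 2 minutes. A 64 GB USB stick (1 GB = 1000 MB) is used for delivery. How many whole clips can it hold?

246

2 min = 120 s
Audio: 208 kbps = 0.208 Mbps.
Total bitrate: 17.338 Mbps.
Per item: 17.338 Mbps × 120 s = 2,081 Mb = 260.1 MB.
Capacity: 64 GB = 512,000 Mb; 246.09 items → 246 complete.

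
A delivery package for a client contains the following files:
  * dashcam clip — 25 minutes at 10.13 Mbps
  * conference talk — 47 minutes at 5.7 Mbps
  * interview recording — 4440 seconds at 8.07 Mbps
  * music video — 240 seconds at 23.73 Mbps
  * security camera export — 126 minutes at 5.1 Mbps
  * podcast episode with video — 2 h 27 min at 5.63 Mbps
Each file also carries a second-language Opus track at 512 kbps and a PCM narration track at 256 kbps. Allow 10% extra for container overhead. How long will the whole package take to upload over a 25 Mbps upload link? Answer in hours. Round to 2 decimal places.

Audio total: 512 + 256 = 768 kbps = 0.768 Mbps.
dashcam clip: 10.898 Mbps × 1500 s × 1.10 = 17981.7 Mb
conference talk: 6.468 Mbps × 2820 s × 1.10 = 20063.7 Mb
interview recording: 8.838 Mbps × 4440 s × 1.10 = 43164.8 Mb
music video: 24.498 Mbps × 240 s × 1.10 = 6467.5 Mb
security camera export: 5.868 Mbps × 7560 s × 1.10 = 48798.3 Mb
podcast episode with video: 6.398 Mbps × 8820 s × 1.10 = 62073.4 Mb
Total: 198549.4 Mb = 24818.7 MB.
At 25 Mbps: 198549.4 / 25 = 7942 s ≈ 2.21 hours.

2.21 hours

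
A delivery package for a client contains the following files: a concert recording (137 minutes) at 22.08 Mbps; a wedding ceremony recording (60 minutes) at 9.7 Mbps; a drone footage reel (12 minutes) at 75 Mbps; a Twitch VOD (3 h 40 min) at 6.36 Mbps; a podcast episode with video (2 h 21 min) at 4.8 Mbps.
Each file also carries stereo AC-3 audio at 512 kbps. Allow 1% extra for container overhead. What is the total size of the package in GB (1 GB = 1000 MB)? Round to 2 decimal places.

52.08 GB

Audio: 512 kbps = 0.512 Mbps.
concert recording: 22.592 Mbps × 8220 s × 1.01 = 187563.3 Mb
wedding ceremony recording: 10.212 Mbps × 3600 s × 1.01 = 37130.8 Mb
drone footage reel: 75.512 Mbps × 720 s × 1.01 = 54912.3 Mb
Twitch VOD: 6.872 Mbps × 13200 s × 1.01 = 91617.5 Mb
podcast episode with video: 5.312 Mbps × 8460 s × 1.01 = 45388.9 Mb
Total: 416612.9 Mb = 52076.6 MB.
= 52.08 GB.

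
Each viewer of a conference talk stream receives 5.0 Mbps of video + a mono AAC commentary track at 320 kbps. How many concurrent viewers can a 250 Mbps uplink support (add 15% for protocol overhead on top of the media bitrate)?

40

Audio: 320 kbps = 0.320 Mbps.
Per-viewer media rate: 5.320 Mbps.
On the wire with 15% overhead: 6.118 Mbps.
250 Mbps = 250.0 Mbps; 250.0 / 6.118 = 40.86 → 40 viewers.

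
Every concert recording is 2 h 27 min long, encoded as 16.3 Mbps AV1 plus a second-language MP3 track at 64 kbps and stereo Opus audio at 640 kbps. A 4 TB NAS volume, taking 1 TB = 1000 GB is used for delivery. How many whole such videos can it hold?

213

2 h 27 min = 147 min = 8820 s
Audio total: 64 + 640 = 704 kbps = 0.704 Mbps.
Total bitrate: 17.004 Mbps.
Per item: 17.004 Mbps × 8820 s = 149,975 Mb = 18,747 MB.
Capacity: 4 TB = 32,000,000 Mb; 213.37 items → 213 complete.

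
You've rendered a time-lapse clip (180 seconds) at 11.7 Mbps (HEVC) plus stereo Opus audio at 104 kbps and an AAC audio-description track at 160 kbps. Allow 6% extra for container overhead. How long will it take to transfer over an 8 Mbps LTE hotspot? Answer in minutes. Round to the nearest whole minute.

Audio total: 104 + 160 = 264 kbps = 0.264 Mbps.
Total bitrate: 11.964 Mbps.
File: 11.964 Mbps × 180 s = 2153.5 Mb.
With 6% container overhead: ×1.06. → 2282.7 Mb.
At 8 Mbps: 2282.7 / 8 = 285.3 s ≈ 4.76 minutes.

5 minutes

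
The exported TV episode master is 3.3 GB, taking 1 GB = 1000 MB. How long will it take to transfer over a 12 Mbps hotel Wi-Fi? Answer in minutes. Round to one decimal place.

36.7 minutes

File: 3.3 GB = 26400.0 Mb.
At 12 Mbps: 26400.0 / 12 = 2200.0 s ≈ 36.7 minutes.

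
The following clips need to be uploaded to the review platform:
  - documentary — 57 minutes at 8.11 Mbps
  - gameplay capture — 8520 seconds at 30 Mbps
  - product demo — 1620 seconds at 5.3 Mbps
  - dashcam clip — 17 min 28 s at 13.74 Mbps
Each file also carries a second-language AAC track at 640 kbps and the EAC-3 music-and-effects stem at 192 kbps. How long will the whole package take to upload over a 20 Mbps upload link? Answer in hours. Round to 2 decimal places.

4.42 hours

Audio total: 640 + 192 = 832 kbps = 0.832 Mbps.
documentary: 8.942 Mbps × 3420 s = 30581.6 Mb
gameplay capture: 30.832 Mbps × 8520 s = 262688.6 Mb
product demo: 6.132 Mbps × 1620 s = 9933.8 Mb
dashcam clip: 14.572 Mbps × 1048 s = 15271.5 Mb
Total: 318475.6 Mb = 39809.4 MB.
At 20 Mbps: 318475.6 / 20 = 15924 s ≈ 4.42 hours.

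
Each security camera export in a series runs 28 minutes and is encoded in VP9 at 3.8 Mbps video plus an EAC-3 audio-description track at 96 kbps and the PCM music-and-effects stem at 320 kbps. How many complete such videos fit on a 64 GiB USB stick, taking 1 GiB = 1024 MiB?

77

28 min = 1680 s
Audio total: 96 + 320 = 416 kbps = 0.416 Mbps.
Total bitrate: 4.216 Mbps.
Per item: 4.216 Mbps × 1680 s = 7,083 Mb = 885.4 MB.
Capacity: 64 GiB = 549,756 Mb; 77.62 items → 77 complete.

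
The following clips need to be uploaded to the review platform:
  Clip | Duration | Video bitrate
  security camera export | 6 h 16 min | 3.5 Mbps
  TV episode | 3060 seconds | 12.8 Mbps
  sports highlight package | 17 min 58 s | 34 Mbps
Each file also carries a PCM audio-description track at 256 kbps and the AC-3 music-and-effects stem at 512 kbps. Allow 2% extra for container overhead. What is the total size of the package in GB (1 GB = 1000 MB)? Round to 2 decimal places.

22.35 GB

Audio total: 256 + 512 = 768 kbps = 0.768 Mbps.
security camera export: 4.268 Mbps × 22560 s × 1.02 = 98211.8 Mb
TV episode: 13.568 Mbps × 3060 s × 1.02 = 42348.4 Mb
sports highlight package: 34.768 Mbps × 1078 s × 1.02 = 38229.5 Mb
Total: 178789.7 Mb = 22348.7 MB.
= 22.35 GB.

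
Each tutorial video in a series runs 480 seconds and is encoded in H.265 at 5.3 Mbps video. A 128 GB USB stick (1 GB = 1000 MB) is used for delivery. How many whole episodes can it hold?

402

Per item: 5.300 Mbps × 480 s = 2,544 Mb = 318.0 MB.
Capacity: 128 GB = 1,024,000 Mb; 402.52 items → 402 complete.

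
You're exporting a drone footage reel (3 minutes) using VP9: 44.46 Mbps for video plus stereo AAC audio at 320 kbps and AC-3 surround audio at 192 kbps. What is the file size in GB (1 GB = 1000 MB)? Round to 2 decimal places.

3 min = 180 s
Audio total: 320 + 192 = 512 kbps = 0.512 Mbps.
Total bitrate: 44.46 + 0.512 = 44.972 Mbps.
Stream data: 44.972 Mbps × 180 s = 8095.0 Mb.
8,095 Mb ÷ 8 = 1,012 MB → 1.012 GB.

1.01 GB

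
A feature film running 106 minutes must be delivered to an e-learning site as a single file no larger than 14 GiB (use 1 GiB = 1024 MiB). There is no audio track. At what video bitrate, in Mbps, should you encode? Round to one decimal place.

Budget: 14 GiB = 120259.1 Mb.
106 min = 6360 s
Total bitrate budget: 120259.1 Mb / 6360 s = 18.909 Mbps.

18.9 Mbps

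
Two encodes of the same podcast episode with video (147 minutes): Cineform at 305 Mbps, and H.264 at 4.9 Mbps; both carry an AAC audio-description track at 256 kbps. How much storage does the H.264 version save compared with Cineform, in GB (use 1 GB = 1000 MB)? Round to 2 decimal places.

330.86 GB

147 min = 8820 s
Audio: 256 kbps = 0.256 Mbps.
Cineform: 305.256 Mbps × 8820 s = 2692357.9 Mb = 336.545 GB.
H.264: 5.156 Mbps × 8820 s = 45475.9 Mb = 5.684 GB.
Saving: 336.545 − 5.684 = 330.860 GB.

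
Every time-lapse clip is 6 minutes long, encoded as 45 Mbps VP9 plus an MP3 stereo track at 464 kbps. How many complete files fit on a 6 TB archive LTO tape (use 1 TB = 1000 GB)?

2932

6 min = 360 s
Audio: 464 kbps = 0.464 Mbps.
Total bitrate: 45.464 Mbps.
Per item: 45.464 Mbps × 360 s = 16,367 Mb = 2,046 MB.
Capacity: 6 TB = 48,000,000 Mb; 2932.72 items → 2932 complete.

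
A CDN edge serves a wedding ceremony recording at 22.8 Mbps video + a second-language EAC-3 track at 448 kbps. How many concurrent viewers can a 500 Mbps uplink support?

21

Audio: 448 kbps = 0.448 Mbps.
Per-viewer media rate: 23.248 Mbps.
500 Mbps = 500.0 Mbps; 500.0 / 23.248 = 21.51 → 21 viewers.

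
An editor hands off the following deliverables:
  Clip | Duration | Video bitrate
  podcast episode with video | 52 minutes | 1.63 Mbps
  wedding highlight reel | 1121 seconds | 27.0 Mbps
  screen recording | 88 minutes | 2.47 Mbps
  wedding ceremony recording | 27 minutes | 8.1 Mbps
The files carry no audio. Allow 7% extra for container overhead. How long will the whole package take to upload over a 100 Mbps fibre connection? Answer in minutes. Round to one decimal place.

11.0 minutes

podcast episode with video: 1.630 Mbps × 3120 s × 1.07 = 5441.6 Mb
wedding highlight reel: 27.000 Mbps × 1121 s × 1.07 = 32385.7 Mb
screen recording: 2.470 Mbps × 5280 s × 1.07 = 13954.5 Mb
wedding ceremony recording: 8.100 Mbps × 1620 s × 1.07 = 14040.5 Mb
Total: 65822.3 Mb = 8227.8 MB.
At 100 Mbps: 65822.3 / 100 = 658 s ≈ 11 minutes.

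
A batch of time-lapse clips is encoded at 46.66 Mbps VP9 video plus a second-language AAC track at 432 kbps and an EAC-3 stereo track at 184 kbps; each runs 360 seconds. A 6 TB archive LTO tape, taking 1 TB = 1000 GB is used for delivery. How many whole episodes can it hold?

2820

Audio total: 432 + 184 = 616 kbps = 0.616 Mbps.
Total bitrate: 47.276 Mbps.
Per item: 47.276 Mbps × 360 s = 17,019 Mb = 2,127 MB.
Capacity: 6 TB = 48,000,000 Mb; 2820.32 items → 2820 complete.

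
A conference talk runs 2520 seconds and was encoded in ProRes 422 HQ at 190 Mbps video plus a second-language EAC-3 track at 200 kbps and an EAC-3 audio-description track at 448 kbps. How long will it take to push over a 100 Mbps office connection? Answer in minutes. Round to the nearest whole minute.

Audio total: 200 + 448 = 648 kbps = 0.648 Mbps.
Total bitrate: 190.648 Mbps.
File: 190.648 Mbps × 2520 s = 480433.0 Mb.
At 100 Mbps: 480433.0 / 100 = 4804.3 s ≈ 80.1 minutes.

80 minutes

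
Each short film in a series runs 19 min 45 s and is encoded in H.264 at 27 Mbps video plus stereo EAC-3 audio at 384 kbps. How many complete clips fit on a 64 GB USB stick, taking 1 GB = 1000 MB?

15

19 min 45 s = 1185 s
Audio: 384 kbps = 0.384 Mbps.
Total bitrate: 27.384 Mbps.
Per item: 27.384 Mbps × 1185 s = 32,450 Mb = 4,056 MB.
Capacity: 64 GB = 512,000 Mb; 15.78 items → 15 complete.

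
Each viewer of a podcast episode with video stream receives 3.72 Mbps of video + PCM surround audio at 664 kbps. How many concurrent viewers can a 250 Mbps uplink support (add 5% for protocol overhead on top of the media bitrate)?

54

Audio: 664 kbps = 0.664 Mbps.
Per-viewer media rate: 4.384 Mbps.
On the wire with 5% overhead: 4.603 Mbps.
250 Mbps = 250.0 Mbps; 250.0 / 4.603 = 54.31 → 54 viewers.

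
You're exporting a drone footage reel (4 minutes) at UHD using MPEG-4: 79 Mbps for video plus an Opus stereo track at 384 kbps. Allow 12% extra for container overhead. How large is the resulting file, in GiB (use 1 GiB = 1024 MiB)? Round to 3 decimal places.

2.484 GiB

4 min = 240 s
Audio: 384 kbps = 0.384 Mbps.
Total bitrate: 79 + 0.384 = 79.384 Mbps.
Stream data: 79.384 Mbps × 240 s = 19052.2 Mb.
With 12% container overhead: ×1.12.
21,338 Mb = 2,667,302,400 bytes ÷ 1,073,741,824 = 2.484 GiB.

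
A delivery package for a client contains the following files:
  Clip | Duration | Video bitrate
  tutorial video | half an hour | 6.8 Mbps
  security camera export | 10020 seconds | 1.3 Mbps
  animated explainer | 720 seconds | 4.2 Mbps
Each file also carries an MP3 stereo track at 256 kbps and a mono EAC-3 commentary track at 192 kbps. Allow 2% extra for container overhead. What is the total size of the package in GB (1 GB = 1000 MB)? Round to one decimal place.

Audio total: 256 + 192 = 448 kbps = 0.448 Mbps.
tutorial video: 7.248 Mbps × 1800 s × 1.02 = 13307.3 Mb
security camera export: 1.748 Mbps × 10020 s × 1.02 = 17865.3 Mb
animated explainer: 4.648 Mbps × 720 s × 1.02 = 3413.5 Mb
Total: 34586.1 Mb = 4323.3 MB.
= 4.323 GB.

4.3 GB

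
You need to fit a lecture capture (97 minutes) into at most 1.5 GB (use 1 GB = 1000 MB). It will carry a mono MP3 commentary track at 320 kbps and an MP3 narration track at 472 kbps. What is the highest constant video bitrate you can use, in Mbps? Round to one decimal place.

Budget: 1.5 GB = 12000.0 Mb.
97 min = 5820 s
Total bitrate budget: 12000.0 Mb / 5820 s = 2.062 Mbps.
Audio total: 320 + 472 = 792 kbps = 0.792 Mbps.
Video: 2.062 − 0.792 = 1.270 Mbps.

1.3 Mbps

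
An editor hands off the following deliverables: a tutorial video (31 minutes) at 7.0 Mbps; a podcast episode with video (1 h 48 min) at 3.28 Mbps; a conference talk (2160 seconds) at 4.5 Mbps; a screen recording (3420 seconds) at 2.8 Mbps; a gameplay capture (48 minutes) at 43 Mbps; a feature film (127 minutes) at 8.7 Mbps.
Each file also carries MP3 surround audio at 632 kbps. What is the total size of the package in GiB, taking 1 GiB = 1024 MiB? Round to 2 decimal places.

30.17 GiB

Audio: 632 kbps = 0.632 Mbps.
tutorial video: 7.632 Mbps × 1860 s = 14195.5 Mb
podcast episode with video: 3.912 Mbps × 6480 s = 25349.8 Mb
conference talk: 5.132 Mbps × 2160 s = 11085.1 Mb
screen recording: 3.432 Mbps × 3420 s = 11737.4 Mb
gameplay capture: 43.632 Mbps × 2880 s = 125660.2 Mb
feature film: 9.332 Mbps × 7620 s = 71109.8 Mb
Total: 259137.8 Mb = 32392.2 MB.
= 30.17 GiB.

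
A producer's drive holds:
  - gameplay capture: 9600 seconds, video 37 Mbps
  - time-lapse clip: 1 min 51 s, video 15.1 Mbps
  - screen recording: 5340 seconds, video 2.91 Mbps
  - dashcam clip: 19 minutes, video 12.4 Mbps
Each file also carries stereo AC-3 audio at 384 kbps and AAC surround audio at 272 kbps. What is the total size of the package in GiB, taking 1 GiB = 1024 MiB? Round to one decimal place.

Audio total: 384 + 272 = 656 kbps = 0.656 Mbps.
gameplay capture: 37.656 Mbps × 9600 s = 361497.6 Mb
time-lapse clip: 15.756 Mbps × 111 s = 1748.9 Mb
screen recording: 3.566 Mbps × 5340 s = 19042.4 Mb
dashcam clip: 13.056 Mbps × 1140 s = 14883.8 Mb
Total: 397172.8 Mb = 49646.6 MB.
= 46.24 GiB.

46.2 GiB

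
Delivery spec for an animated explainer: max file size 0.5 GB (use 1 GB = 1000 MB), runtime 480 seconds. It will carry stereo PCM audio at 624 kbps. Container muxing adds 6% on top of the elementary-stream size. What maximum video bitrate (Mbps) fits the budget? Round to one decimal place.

7.2 Mbps

Budget: 0.5 GB = 4000.0 Mb.
Stream payload after overhead: 4000.0 / 1.06 = 3773.6 Mb.
Total bitrate budget: 3773.6 Mb / 480 s = 7.862 Mbps.
Audio: 624 kbps = 0.624 Mbps.
Video: 7.862 − 0.624 = 7.238 Mbps.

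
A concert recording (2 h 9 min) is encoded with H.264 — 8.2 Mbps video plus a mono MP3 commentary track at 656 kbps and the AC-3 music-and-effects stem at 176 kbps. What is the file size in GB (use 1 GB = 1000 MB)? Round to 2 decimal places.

8.74 GB

2 h 9 min = 129 min = 7740 s
Audio total: 656 + 176 = 832 kbps = 0.832 Mbps.
Total bitrate: 8.2 + 0.832 = 9.032 Mbps.
Stream data: 9.032 Mbps × 7740 s = 69907.7 Mb.
69,908 Mb ÷ 8 = 8,738 MB → 8.738 GB.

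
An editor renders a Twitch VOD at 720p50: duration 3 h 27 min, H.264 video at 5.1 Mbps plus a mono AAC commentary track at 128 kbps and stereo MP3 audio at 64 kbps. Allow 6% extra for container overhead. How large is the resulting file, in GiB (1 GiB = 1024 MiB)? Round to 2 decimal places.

3 h 27 min = 207 min = 12420 s
Audio total: 128 + 64 = 192 kbps = 0.192 Mbps.
Total bitrate: 5.1 + 0.192 = 5.292 Mbps.
Stream data: 5.292 Mbps × 12420 s = 65726.6 Mb.
With 6% container overhead: ×1.06.
69,670 Mb = 8,708,779,800 bytes ÷ 1,073,741,824 = 8.111 GiB.

8.11 GiB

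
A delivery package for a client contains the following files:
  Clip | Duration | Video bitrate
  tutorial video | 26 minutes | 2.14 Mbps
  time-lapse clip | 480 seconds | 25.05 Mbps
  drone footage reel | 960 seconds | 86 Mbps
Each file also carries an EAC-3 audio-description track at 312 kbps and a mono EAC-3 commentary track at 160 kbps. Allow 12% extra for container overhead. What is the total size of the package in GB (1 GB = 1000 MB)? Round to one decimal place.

Audio total: 312 + 160 = 472 kbps = 0.472 Mbps.
tutorial video: 2.612 Mbps × 1560 s × 1.12 = 4563.7 Mb
time-lapse clip: 25.522 Mbps × 480 s × 1.12 = 13720.6 Mb
drone footage reel: 86.472 Mbps × 960 s × 1.12 = 92974.7 Mb
Total: 111259.0 Mb = 13907.4 MB.
= 13.91 GB.

13.9 GB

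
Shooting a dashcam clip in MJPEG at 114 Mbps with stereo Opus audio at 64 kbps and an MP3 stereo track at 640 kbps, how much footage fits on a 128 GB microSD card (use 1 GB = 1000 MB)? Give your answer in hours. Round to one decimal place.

Audio total: 64 + 640 = 704 kbps = 0.704 Mbps.
Total bitrate: 114 + 0.704 = 114.704 Mbps.
Capacity: 128 GB = 1,024,000 Mb.
Recording time: 1,024,000 / 114.704 = 8,927 s ≈ 2.48 hours.

2.5 hours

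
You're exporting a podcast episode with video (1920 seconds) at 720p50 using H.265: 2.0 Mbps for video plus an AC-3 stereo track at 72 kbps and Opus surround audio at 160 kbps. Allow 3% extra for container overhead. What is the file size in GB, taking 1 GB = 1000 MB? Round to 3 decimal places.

0.552 GB

Audio total: 72 + 160 = 232 kbps = 0.232 Mbps.
Total bitrate: 2.0 + 0.232 = 2.232 Mbps.
Stream data: 2.232 Mbps × 1920 s = 4285.4 Mb.
With 3% container overhead: ×1.03.
4,414 Mb ÷ 8 = 551.8 MB → 0.5518 GB.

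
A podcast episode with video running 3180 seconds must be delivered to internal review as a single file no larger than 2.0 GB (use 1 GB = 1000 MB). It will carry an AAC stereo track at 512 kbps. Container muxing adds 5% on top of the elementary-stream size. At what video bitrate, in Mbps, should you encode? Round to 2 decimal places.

4.28 Mbps

Budget: 2.0 GB = 16000.0 Mb.
Stream payload after overhead: 16000.0 / 1.05 = 15238.1 Mb.
Total bitrate budget: 15238.1 Mb / 3180 s = 4.792 Mbps.
Audio: 512 kbps = 0.512 Mbps.
Video: 4.792 − 0.512 = 4.280 Mbps.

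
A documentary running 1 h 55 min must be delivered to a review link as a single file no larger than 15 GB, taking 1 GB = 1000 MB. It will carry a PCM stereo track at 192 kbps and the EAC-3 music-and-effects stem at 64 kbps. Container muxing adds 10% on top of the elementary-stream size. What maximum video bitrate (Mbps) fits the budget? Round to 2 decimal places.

15.55 Mbps

Budget: 15 GB = 120000.0 Mb.
Stream payload after overhead: 120000.0 / 1.10 = 109090.9 Mb.
1 h 55 min = 115 min = 6900 s
Total bitrate budget: 109090.9 Mb / 6900 s = 15.810 Mbps.
Audio total: 192 + 64 = 256 kbps = 0.256 Mbps.
Video: 15.810 − 0.256 = 15.554 Mbps.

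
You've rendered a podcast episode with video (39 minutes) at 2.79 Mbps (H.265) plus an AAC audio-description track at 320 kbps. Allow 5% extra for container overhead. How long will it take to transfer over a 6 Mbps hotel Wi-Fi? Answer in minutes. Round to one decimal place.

39 min = 2340 s
Audio: 320 kbps = 0.320 Mbps.
Total bitrate: 3.110 Mbps.
File: 3.110 Mbps × 2340 s = 7277.4 Mb.
With 5% container overhead: ×1.05. → 7641.3 Mb.
At 6 Mbps: 7641.3 / 6 = 1273.5 s ≈ 21.2 minutes.

21.2 minutes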